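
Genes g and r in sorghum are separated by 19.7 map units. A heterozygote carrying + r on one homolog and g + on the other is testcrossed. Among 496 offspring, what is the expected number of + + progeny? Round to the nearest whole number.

49

A map distance of 19.7 map units corresponds to a recombination frequency of 0.197.
The F1 is + r / g +, so + + is a recombinant gamete class with expected frequency r/2 = 0.197/2 = 0.0985.
Expected number = 0.0985 × 496 = 48.86 ≈ 49.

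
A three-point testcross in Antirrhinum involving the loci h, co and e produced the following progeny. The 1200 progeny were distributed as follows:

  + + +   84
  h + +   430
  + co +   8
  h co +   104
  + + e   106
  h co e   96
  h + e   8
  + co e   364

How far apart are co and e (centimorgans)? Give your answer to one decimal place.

The two most frequent reciprocal classes, + co e and h + +, are the parental types, so the F1 was + co e / h + +.
The two rarest classes, + co + and h + e, are the double crossovers. Comparing them with the parentals, only the e allele has switched, so e is the middle locus and the order is co – e – h.
Crossovers in the co–e interval produce the single-crossover classes + + e and h co + (106 + 104 = 210) plus the double crossovers (16).
RF(co–e) = (210 + 16) / 1200 = 226/1200 = 0.1883 → 18.8 centimorgans.

18.8 centimorgans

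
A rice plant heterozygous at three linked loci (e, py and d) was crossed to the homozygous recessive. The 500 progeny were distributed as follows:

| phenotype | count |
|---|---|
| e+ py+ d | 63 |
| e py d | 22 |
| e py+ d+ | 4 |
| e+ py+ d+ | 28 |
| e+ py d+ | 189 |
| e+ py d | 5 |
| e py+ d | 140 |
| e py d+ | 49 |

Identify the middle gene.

d

The two most frequent reciprocal classes, e+ py d+ and e py+ d, are the parental types, so the F1 was e+ py d+ / e py+ d.
The two rarest classes, e+ py d and e py+ d+, are the double crossovers. Comparing them with the parentals, only the d allele has switched, so d is the middle locus and the order is e – d – py.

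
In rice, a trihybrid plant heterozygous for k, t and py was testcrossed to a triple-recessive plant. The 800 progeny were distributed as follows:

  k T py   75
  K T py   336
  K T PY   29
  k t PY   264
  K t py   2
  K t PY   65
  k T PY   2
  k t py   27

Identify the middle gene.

The two most frequent reciprocal classes, K T py and k t PY, are the parental types, so the F1 was K T py / k t PY.
The two rarest classes, K t py and k T PY, are the double crossovers. Comparing them with the parentals, only the t allele has switched, so t is the middle locus and the order is py – t – k.

t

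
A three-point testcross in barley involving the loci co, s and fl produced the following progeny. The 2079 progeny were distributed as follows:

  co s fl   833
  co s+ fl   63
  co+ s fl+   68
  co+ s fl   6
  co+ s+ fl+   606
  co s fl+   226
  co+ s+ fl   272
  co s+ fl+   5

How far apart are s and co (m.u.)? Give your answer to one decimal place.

6.8 m.u.

The two most frequent reciprocal classes, co s fl and co+ s+ fl+, are the parental types, so the F1 was co s fl / co+ s+ fl+.
The two rarest classes, co+ s fl and co s+ fl+, are the double crossovers. Comparing them with the parentals, only the co allele has switched, so co is the middle locus and the order is s – co – fl.
Crossovers in the s–co interval produce the single-crossover classes co s+ fl and co+ s fl+ (63 + 68 = 131) plus the double crossovers (11).
RF(s–co) = (131 + 11) / 2079 = 142/2079 = 0.0683 → 6.8 m.u.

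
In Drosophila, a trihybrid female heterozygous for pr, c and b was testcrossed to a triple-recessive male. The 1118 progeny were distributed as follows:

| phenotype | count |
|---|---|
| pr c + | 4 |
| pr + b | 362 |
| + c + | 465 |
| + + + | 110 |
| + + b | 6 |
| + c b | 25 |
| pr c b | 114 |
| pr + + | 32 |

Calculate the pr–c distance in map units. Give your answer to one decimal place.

The two most frequent reciprocal classes, + c + and pr + b, are the parental types, so the F1 was + c + / pr + b.
The two rarest classes, pr c + and + + b, are the double crossovers. Comparing them with the parentals, only the pr allele has switched, so pr is the middle locus and the order is b – pr – c.
Crossovers in the pr–c interval produce the single-crossover classes + + + and pr c b (110 + 114 = 224) plus the double crossovers (10).
RF(pr–c) = (224 + 10) / 1118 = 234/1118 = 0.2093 → 20.9 map units.

20.9 map units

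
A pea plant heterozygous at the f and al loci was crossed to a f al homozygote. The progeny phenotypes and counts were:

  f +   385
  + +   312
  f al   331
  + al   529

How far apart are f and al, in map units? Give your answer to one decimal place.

41.3 map units

The two most frequent classes, + al (529) and f + (385), are the parental types, so the F1 was + al / f +.
The recombinant classes are + + and f al: 312 + 331 = 643.
Recombination frequency = 643/1557 = 0.4130 ≈ 41.3%, i.e. 41.3 map units.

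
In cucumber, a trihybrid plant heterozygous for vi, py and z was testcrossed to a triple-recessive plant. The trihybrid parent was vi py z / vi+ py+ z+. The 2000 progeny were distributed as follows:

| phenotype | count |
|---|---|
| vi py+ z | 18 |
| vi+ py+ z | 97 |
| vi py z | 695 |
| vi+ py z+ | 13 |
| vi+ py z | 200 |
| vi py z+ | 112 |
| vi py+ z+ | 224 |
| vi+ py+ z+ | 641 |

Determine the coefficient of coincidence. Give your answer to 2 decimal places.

0.57

The two rarest classes, vi py+ z and vi+ py z+, are the double crossovers. Comparing them with the parentals, only the py allele has switched, so py is the middle locus and the order is vi – py – z.
vi–py: (424 + 31)/2000 = 0.2275; py–z: (209 + 31)/2000 = 0.1200.
Expected DCO frequency = 0.2275 × 0.1200 ≈ 0.02730; observed = 31/2000 ≈ 0.01550.
Coefficient of coincidence = 0.01550/0.02730 ≈ 0.57.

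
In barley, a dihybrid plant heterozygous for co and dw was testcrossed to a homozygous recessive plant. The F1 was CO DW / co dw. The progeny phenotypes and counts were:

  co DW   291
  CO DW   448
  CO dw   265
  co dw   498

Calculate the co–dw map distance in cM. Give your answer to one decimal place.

The recombinant classes are CO dw and co DW: 265 + 291 = 556.
Recombination frequency = 556/1502 = 0.3702 ≈ 37.0%, i.e. 37.0 cM.

37.0 cM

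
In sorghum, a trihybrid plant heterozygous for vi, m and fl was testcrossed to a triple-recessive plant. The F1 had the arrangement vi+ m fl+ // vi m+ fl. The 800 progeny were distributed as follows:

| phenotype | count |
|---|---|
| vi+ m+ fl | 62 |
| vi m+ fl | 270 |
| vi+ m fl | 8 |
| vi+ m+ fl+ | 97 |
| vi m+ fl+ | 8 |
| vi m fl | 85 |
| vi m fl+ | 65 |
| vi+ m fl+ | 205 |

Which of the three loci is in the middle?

The two rarest classes, vi+ m fl and vi m+ fl+, are the double crossovers. Comparing them with the parentals, only the fl allele has switched, so fl is the middle locus and the order is m – fl – vi.

fl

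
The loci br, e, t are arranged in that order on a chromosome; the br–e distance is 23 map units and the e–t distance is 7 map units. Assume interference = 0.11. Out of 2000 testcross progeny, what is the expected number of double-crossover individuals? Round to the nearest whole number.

Map distances give recombination frequencies of 0.230 and 0.070 for the two intervals.
With interference 0.11 (so coincidence = 0.89), expected double-crossover frequency = 0.230 × 0.070 × 0.89 = 0.01433.
Expected number = 0.01433 × 2000 = 28.66 ≈ 29.

29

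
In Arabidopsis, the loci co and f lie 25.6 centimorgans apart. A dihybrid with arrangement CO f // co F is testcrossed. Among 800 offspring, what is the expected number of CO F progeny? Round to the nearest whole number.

A map distance of 25.6 centimorgans corresponds to a recombination frequency of 0.256.
The F1 is CO f / co F, so CO F is a recombinant gamete class with expected frequency r/2 = 0.256/2 = 0.1280.
Expected number = 0.1280 × 800 = 102.40 ≈ 102.

102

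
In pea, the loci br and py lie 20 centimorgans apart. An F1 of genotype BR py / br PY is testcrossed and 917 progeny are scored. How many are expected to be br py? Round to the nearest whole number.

A map distance of 20 centimorgans corresponds to a recombination frequency of 0.200.
The F1 is BR py / br PY, so br py is a recombinant gamete class with expected frequency r/2 = 0.200/2 = 0.1000.
Expected number = 0.1000 × 917 = 91.70 ≈ 92.

92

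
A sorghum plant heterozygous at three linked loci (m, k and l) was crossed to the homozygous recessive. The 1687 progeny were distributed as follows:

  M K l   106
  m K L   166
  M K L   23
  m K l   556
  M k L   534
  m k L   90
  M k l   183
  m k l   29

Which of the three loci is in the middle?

k

The two most frequent reciprocal classes, M k L and m K l, are the parental types, so the F1 was M k L / m K l.
The two rarest classes, M K L and m k l, are the double crossovers. Comparing them with the parentals, only the k allele has switched, so k is the middle locus and the order is l – k – m.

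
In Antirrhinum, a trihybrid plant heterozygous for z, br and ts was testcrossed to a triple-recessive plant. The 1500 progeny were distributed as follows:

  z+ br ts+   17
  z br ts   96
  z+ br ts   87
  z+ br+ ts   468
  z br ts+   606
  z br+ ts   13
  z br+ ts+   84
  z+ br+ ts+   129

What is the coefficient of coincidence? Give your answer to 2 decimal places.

0.88

The two most frequent reciprocal classes, z br ts+ and z+ br+ ts, are the parental types, so the F1 was z br ts+ / z+ br+ ts.
The two rarest classes, z+ br ts+ and z br+ ts, are the double crossovers. Comparing them with the parentals, only the z allele has switched, so z is the middle locus and the order is br – z – ts.
br–z: (171 + 30)/1500 = 0.1340; z–ts: (225 + 30)/1500 = 0.1700.
Expected DCO frequency = 0.1340 × 0.1700 ≈ 0.02278; observed = 30/1500 ≈ 0.02000.
Coefficient of coincidence = 0.02000/0.02278 ≈ 0.88.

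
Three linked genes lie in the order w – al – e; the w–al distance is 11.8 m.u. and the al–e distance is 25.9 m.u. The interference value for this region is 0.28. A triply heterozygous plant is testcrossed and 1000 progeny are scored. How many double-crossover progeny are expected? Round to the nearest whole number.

Map distances give recombination frequencies of 0.118 and 0.259 for the two intervals.
With interference 0.28 (so coincidence = 0.72), expected double-crossover frequency = 0.118 × 0.259 × 0.72 = 0.02200.
Expected number = 0.02200 × 1000 = 22.00 ≈ 22.

22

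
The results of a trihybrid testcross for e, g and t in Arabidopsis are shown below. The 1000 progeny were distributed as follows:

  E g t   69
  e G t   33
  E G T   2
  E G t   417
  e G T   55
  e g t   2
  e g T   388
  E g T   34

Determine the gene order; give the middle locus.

The two most frequent reciprocal classes, e g T and E G t, are the parental types, so the F1 was e g T / E G t.
The two rarest classes, e g t and E G T, are the double crossovers. Comparing them with the parentals, only the t allele has switched, so t is the middle locus and the order is g – t – e.

t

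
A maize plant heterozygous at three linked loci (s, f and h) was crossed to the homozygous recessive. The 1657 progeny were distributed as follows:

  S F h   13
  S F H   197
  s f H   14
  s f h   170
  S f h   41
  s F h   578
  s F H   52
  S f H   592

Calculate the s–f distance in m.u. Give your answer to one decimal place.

The two most frequent reciprocal classes, S f H and s F h, are the parental types, so the F1 was S f H / s F h.
The two rarest classes, s f H and S F h, are the double crossovers. Comparing them with the parentals, only the s allele has switched, so s is the middle locus and the order is f – s – h.
Crossovers in the f–s interval produce the single-crossover classes S F H and s f h (197 + 170 = 367) plus the double crossovers (27).
RF(f–s) = (367 + 27) / 1657 = 394/1657 = 0.2378 → 23.8 m.u.

23.8 m.u.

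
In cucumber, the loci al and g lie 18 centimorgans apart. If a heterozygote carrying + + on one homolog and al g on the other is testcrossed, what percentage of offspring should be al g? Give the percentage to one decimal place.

A map distance of 18 centimorgans corresponds to a recombination frequency of 0.180.
The F1 is + + / al g, so al g is a parental gamete class with expected frequency (1 − r)/2 = 0.820/2 = 0.4100.
That is 0.4100 = 41.0% of the progeny.

41.0%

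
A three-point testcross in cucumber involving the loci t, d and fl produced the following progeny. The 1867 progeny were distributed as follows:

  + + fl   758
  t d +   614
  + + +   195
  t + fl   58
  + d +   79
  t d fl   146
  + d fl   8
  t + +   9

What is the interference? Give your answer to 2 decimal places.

The two most frequent reciprocal classes, t d + and + + fl, are the parental types, so the F1 was t d + / + + fl.
The two rarest classes, t + + and + d fl, are the double crossovers. Comparing them with the parentals, only the d allele has switched, so d is the middle locus and the order is t – d – fl.
t–d: (137 + 17)/1867 = 0.0825; d–fl: (341 + 17)/1867 = 0.1918.
Expected DCO frequency = 0.0825 × 0.1918 ≈ 0.01582; observed = 17/1867 ≈ 0.00911.
Coefficient of coincidence = 0.00911/0.01582 ≈ 0.58; interference = 1 − 0.58 = 0.42.

0.42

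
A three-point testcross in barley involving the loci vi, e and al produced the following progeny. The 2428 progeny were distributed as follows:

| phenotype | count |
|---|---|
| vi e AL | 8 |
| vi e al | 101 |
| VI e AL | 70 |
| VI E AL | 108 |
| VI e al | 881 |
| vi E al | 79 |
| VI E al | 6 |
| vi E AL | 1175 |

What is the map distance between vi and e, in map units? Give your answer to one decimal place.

9.2 map units

The two most frequent reciprocal classes, VI e al and vi E AL, are the parental types, so the F1 was VI e al / vi E AL.
The two rarest classes, VI E al and vi e AL, are the double crossovers. Comparing them with the parentals, only the e allele has switched, so e is the middle locus and the order is al – e – vi.
Crossovers in the e–vi interval produce the single-crossover classes vi e al and VI E AL (101 + 108 = 209) plus the double crossovers (14).
RF(e–vi) = (209 + 14) / 2428 = 223/2428 = 0.0918 → 9.2 map units.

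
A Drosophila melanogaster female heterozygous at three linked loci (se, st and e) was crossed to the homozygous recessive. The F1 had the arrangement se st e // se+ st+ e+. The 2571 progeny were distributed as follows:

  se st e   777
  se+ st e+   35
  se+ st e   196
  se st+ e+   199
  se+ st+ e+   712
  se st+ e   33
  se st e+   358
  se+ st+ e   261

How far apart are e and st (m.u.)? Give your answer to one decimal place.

26.7 m.u.

The two rarest classes, se st+ e and se+ st e+, are the double crossovers. Comparing them with the parentals, only the st allele has switched, so st is the middle locus and the order is se – st – e.
Crossovers in the st–e interval produce the single-crossover classes se st e+ and se+ st+ e (358 + 261 = 619) plus the double crossovers (68).
RF(st–e) = (619 + 68) / 2571 = 687/2571 = 0.2672 → 26.7 m.u.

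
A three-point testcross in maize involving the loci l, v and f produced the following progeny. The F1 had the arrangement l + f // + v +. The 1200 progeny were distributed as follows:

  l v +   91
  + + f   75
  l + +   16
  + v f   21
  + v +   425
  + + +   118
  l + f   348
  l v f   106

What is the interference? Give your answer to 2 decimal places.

The two rarest classes, l + + and + v f, are the double crossovers. Comparing them with the parentals, only the f allele has switched, so f is the middle locus and the order is l – f – v.
l–f: (166 + 37)/1200 = 0.1692; f–v: (224 + 37)/1200 = 0.2175.
Expected DCO frequency = 0.1692 × 0.2175 ≈ 0.03680; observed = 37/1200 ≈ 0.03083.
Coefficient of coincidence = 0.03083/0.03680 ≈ 0.84; interference = 1 − 0.84 = 0.16.

0.16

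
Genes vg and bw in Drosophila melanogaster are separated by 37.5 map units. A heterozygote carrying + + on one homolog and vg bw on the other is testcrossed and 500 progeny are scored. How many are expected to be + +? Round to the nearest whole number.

156

A map distance of 37.5 map units corresponds to a recombination frequency of 0.375.
The F1 is + + / vg bw, so + + is a parental gamete class with expected frequency (1 − r)/2 = 0.625/2 = 0.3125.
Expected number = 0.3125 × 500 = 156.25 ≈ 156.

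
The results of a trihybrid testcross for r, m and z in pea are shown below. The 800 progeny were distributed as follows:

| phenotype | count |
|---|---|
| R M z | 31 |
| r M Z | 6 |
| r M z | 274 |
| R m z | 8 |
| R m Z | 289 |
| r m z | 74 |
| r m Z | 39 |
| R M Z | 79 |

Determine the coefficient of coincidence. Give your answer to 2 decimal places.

0.80

The two most frequent reciprocal classes, r M z and R m Z, are the parental types, so the F1 was r M z / R m Z.
The two rarest classes, r M Z and R m z, are the double crossovers. Comparing them with the parentals, only the z allele has switched, so z is the middle locus and the order is m – z – r.
m–z: (153 + 14)/800 = 0.2087; z–r: (70 + 14)/800 = 0.1050.
Expected DCO frequency = 0.2087 × 0.1050 ≈ 0.02191; observed = 14/800 ≈ 0.01750.
Coefficient of coincidence = 0.01750/0.02191 ≈ 0.80.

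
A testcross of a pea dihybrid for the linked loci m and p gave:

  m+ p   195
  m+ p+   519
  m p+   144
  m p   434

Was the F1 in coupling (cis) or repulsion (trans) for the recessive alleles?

cis

The two most frequent classes are m+ p+ (519) and m p (434); these are the parental (non-recombinant) types.
So the F1 carried m+ p+ on one chromosome and m p on the other — the recessive alleles are on the same chromosome (cis / coupling).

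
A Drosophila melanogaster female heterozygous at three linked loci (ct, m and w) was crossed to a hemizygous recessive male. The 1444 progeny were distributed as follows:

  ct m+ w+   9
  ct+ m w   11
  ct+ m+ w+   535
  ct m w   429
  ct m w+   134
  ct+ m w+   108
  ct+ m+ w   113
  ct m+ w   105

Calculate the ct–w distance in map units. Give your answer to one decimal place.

The two most frequent reciprocal classes, ct+ m+ w+ and ct m w, are the parental types, so the F1 was ct+ m+ w+ / ct m w.
The two rarest classes, ct m+ w+ and ct+ m w, are the double crossovers. Comparing them with the parentals, only the ct allele has switched, so ct is the middle locus and the order is w – ct – m.
Crossovers in the w–ct interval produce the single-crossover classes ct+ m+ w and ct m w+ (113 + 134 = 247) plus the double crossovers (20).
RF(w–ct) = (247 + 20) / 1444 = 267/1444 = 0.1849 → 18.5 map units.

18.5 map units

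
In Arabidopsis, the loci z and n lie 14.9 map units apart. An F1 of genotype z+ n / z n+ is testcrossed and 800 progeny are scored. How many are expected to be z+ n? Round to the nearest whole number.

A map distance of 14.9 map units corresponds to a recombination frequency of 0.149.
The F1 is z+ n / z n+, so z+ n is a parental gamete class with expected frequency (1 − r)/2 = 0.851/2 = 0.4255.
Expected number = 0.4255 × 800 = 340.40 ≈ 340.

340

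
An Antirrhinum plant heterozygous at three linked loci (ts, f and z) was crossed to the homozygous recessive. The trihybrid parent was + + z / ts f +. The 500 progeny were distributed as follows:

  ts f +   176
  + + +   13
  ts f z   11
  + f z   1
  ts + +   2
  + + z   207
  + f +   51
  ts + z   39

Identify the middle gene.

The two rarest classes, + f z and ts + +, are the double crossovers. Comparing them with the parentals, only the f allele has switched, so f is the middle locus and the order is z – f – ts.

f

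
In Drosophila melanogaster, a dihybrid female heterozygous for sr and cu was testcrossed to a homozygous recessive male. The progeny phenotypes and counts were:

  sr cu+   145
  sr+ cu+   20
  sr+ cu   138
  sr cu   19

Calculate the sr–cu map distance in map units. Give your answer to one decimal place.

12.1 map units

The two most frequent classes, sr+ cu (138) and sr cu+ (145), are the parental types, so the F1 was sr+ cu / sr cu+.
The recombinant classes are sr+ cu+ and sr cu: 20 + 19 = 39.
Recombination frequency = 39/322 = 0.1211 ≈ 12.1%, i.e. 12.1 map units.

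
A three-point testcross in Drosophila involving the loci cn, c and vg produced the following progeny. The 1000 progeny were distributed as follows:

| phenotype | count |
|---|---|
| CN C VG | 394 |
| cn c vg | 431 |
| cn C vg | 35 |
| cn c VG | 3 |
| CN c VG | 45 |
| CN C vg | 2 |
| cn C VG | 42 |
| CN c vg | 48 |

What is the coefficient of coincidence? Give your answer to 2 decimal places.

0.62

The two most frequent reciprocal classes, CN C VG and cn c vg, are the parental types, so the F1 was CN C VG / cn c vg.
The two rarest classes, CN C vg and cn c VG, are the double crossovers. Comparing them with the parentals, only the vg allele has switched, so vg is the middle locus and the order is cn – vg – c.
cn–vg: (90 + 5)/1000 = 0.0950; vg–c: (80 + 5)/1000 = 0.0850.
Expected DCO frequency = 0.0950 × 0.0850 ≈ 0.00808; observed = 5/1000 ≈ 0.00500.
Coefficient of coincidence = 0.00500/0.00808 ≈ 0.62.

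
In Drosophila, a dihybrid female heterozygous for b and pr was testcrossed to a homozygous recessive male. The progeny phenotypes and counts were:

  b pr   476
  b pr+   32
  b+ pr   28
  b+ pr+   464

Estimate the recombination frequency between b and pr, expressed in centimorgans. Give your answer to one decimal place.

The two most frequent classes, b+ pr+ (464) and b pr (476), are the parental types, so the F1 was b+ pr+ / b pr.
The recombinant classes are b+ pr and b pr+: 28 + 32 = 60.
Recombination frequency = 60/1000 = 0.0600 ≈ 6.0%, i.e. 6.0 centimorgans.

6.0 centimorgans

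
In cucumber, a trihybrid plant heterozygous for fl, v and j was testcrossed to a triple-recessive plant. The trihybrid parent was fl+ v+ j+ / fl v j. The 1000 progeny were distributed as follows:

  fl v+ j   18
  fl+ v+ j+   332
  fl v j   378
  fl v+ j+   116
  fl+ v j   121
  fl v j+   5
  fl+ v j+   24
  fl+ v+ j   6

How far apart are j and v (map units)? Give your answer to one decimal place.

The two rarest classes, fl+ v+ j and fl v j+, are the double crossovers. Comparing them with the parentals, only the j allele has switched, so j is the middle locus and the order is v – j – fl.
Crossovers in the v–j interval produce the single-crossover classes fl+ v j+ and fl v+ j (24 + 18 = 42) plus the double crossovers (11).
RF(v–j) = (42 + 11) / 1000 = 53/1000 = 0.0530 → 5.3 map units.

5.3 map units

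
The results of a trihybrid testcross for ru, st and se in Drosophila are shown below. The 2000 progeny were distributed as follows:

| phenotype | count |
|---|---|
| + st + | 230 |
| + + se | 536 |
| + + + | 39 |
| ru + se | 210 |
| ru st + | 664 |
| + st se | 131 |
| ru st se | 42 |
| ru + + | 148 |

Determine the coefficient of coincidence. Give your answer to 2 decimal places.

The two most frequent reciprocal classes, ru st + and + + se, are the parental types, so the F1 was ru st + / + + se.
The two rarest classes, ru st se and + + +, are the double crossovers. Comparing them with the parentals, only the se allele has switched, so se is the middle locus and the order is ru – se – st.
ru–se: (440 + 81)/2000 = 0.2605; se–st: (279 + 81)/2000 = 0.1800.
Expected DCO frequency = 0.2605 × 0.1800 ≈ 0.04689; observed = 81/2000 ≈ 0.04050.
Coefficient of coincidence = 0.04050/0.04689 ≈ 0.86.

0.86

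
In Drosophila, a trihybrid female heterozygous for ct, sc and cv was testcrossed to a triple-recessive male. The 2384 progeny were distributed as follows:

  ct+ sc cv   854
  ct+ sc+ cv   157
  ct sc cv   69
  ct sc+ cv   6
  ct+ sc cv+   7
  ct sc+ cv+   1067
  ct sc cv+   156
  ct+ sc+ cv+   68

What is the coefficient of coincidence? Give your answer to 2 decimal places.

0.63

The two most frequent reciprocal classes, ct+ sc cv and ct sc+ cv+, are the parental types, so the F1 was ct+ sc cv / ct sc+ cv+.
The two rarest classes, ct+ sc cv+ and ct sc+ cv, are the double crossovers. Comparing them with the parentals, only the cv allele has switched, so cv is the middle locus and the order is ct – cv – sc.
ct–cv: (137 + 13)/2384 = 0.0629; cv–sc: (313 + 13)/2384 = 0.1367.
Expected DCO frequency = 0.0629 × 0.1367 ≈ 0.00860; observed = 13/2384 ≈ 0.00545.
Coefficient of coincidence = 0.00545/0.00860 ≈ 0.63.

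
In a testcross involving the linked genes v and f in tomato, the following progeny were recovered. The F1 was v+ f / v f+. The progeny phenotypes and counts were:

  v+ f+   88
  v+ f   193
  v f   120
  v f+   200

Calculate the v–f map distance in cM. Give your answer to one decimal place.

The recombinant classes are v+ f+ and v f: 88 + 120 = 208.
Recombination frequency = 208/601 = 0.3461 ≈ 34.6%, i.e. 34.6 cM.

34.6 cM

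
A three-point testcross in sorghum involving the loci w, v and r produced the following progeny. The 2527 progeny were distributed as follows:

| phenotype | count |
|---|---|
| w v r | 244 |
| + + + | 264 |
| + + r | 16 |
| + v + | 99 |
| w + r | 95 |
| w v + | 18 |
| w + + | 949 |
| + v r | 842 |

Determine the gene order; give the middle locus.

The two most frequent reciprocal classes, w + + and + v r, are the parental types, so the F1 was w + + / + v r.
The two rarest classes, w v + and + + r, are the double crossovers. Comparing them with the parentals, only the v allele has switched, so v is the middle locus and the order is r – v – w.

v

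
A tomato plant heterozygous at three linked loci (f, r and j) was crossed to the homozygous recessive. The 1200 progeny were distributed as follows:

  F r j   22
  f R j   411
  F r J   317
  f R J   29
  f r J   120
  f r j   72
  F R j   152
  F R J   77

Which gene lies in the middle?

The two most frequent reciprocal classes, F r J and f R j, are the parental types, so the F1 was F r J / f R j.
The two rarest classes, F r j and f R J, are the double crossovers. Comparing them with the parentals, only the j allele has switched, so j is the middle locus and the order is r – j – f.

j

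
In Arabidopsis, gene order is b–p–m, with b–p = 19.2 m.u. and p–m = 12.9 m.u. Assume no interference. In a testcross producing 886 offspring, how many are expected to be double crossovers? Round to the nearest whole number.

22

Map distances give recombination frequencies of 0.192 and 0.129 for the two intervals.
With no interference, expected double-crossover frequency = 0.192 × 0.129 = 0.02477.
Expected number = 0.02477 × 886 = 21.94 ≈ 22.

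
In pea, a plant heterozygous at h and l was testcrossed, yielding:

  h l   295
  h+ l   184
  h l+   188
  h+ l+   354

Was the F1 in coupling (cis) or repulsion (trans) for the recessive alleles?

The two most frequent classes are h+ l+ (354) and h l (295); these are the parental (non-recombinant) types.
So the F1 carried h+ l+ on one chromosome and h l on the other — the recessive alleles are on the same chromosome (cis / coupling).

cis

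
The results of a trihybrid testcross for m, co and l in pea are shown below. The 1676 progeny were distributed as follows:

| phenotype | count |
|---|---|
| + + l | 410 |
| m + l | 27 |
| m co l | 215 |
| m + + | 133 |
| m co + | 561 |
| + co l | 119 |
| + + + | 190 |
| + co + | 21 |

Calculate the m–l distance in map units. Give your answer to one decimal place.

27.0 map units

The two most frequent reciprocal classes, + + l and m co +, are the parental types, so the F1 was + + l / m co +.
The two rarest classes, m + l and + co +, are the double crossovers. Comparing them with the parentals, only the m allele has switched, so m is the middle locus and the order is l – m – co.
Crossovers in the l–m interval produce the single-crossover classes + + + and m co l (190 + 215 = 405) plus the double crossovers (48).
RF(l–m) = (405 + 48) / 1676 = 453/1676 = 0.2703 → 27.0 map units.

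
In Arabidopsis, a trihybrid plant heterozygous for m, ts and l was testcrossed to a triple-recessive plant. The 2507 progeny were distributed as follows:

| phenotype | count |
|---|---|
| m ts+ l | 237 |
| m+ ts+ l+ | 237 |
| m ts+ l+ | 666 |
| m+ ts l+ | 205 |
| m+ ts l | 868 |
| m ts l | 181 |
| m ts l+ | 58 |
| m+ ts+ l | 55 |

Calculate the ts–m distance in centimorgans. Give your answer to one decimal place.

21.2 centimorgans

The two most frequent reciprocal classes, m+ ts l and m ts+ l+, are the parental types, so the F1 was m+ ts l / m ts+ l+.
The two rarest classes, m+ ts+ l and m ts l+, are the double crossovers. Comparing them with the parentals, only the ts allele has switched, so ts is the middle locus and the order is m – ts – l.
Crossovers in the m–ts interval produce the single-crossover classes m ts l and m+ ts+ l+ (181 + 237 = 418) plus the double crossovers (113).
RF(m–ts) = (418 + 113) / 2507 = 531/2507 = 0.2118 → 21.2 centimorgans.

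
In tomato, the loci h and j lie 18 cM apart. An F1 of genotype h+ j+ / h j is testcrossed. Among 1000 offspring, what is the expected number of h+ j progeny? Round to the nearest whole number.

A map distance of 18 cM corresponds to a recombination frequency of 0.180.
The F1 is h+ j+ / h j, so h+ j is a recombinant gamete class with expected frequency r/2 = 0.180/2 = 0.0900.
Expected number = 0.0900 × 1000 = 90.00 ≈ 90.

90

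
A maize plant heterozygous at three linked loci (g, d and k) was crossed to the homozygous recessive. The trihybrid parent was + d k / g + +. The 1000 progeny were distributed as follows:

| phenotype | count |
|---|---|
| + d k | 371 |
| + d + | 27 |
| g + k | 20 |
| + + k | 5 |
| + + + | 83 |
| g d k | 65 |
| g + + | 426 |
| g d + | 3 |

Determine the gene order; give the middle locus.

d

The two rarest classes, + + k and g d +, are the double crossovers. Comparing them with the parentals, only the d allele has switched, so d is the middle locus and the order is k – d – g.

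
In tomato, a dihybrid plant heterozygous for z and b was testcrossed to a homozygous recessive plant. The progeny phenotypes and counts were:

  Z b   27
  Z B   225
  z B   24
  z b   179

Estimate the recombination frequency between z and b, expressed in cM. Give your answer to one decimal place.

11.2 cM

The two most frequent classes, Z B (225) and z b (179), are the parental types, so the F1 was Z B / z b.
The recombinant classes are Z b and z B: 27 + 24 = 51.
Recombination frequency = 51/455 = 0.1121 ≈ 11.2%, i.e. 11.2 cM.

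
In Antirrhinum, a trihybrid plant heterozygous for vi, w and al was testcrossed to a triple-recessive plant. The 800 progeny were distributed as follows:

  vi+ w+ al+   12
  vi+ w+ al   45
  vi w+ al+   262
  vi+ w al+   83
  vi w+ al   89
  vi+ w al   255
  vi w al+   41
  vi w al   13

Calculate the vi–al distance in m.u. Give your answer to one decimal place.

The two most frequent reciprocal classes, vi+ w al and vi w+ al+, are the parental types, so the F1 was vi+ w al / vi w+ al+.
The two rarest classes, vi w al and vi+ w+ al+, are the double crossovers. Comparing them with the parentals, only the vi allele has switched, so vi is the middle locus and the order is w – vi – al.
Crossovers in the vi–al interval produce the single-crossover classes vi+ w al+ and vi w+ al (83 + 89 = 172) plus the double crossovers (25).
RF(vi–al) = (172 + 25) / 800 = 197/800 = 0.2462 → 24.6 m.u.

24.6 m.u.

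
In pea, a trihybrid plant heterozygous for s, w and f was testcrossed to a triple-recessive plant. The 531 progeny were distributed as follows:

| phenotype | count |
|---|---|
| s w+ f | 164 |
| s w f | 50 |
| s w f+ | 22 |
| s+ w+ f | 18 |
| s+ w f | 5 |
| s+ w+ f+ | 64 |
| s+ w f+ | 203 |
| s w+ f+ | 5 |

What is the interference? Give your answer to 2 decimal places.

0.14

The two most frequent reciprocal classes, s+ w f+ and s w+ f, are the parental types, so the F1 was s+ w f+ / s w+ f.
The two rarest classes, s+ w f and s w+ f+, are the double crossovers. Comparing them with the parentals, only the f allele has switched, so f is the middle locus and the order is w – f – s.
w–f: (114 + 10)/531 = 0.2335; f–s: (40 + 10)/531 = 0.0942.
Expected DCO frequency = 0.2335 × 0.0942 ≈ 0.02200; observed = 10/531 ≈ 0.01883.
Coefficient of coincidence = 0.01883/0.02200 ≈ 0.86; interference = 1 − 0.86 = 0.14.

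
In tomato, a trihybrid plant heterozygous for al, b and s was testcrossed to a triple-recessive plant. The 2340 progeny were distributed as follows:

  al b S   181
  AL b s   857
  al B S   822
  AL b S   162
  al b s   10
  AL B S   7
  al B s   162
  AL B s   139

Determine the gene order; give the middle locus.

al

The two most frequent reciprocal classes, al B S and AL b s, are the parental types, so the F1 was al B S / AL b s.
The two rarest classes, AL B S and al b s, are the double crossovers. Comparing them with the parentals, only the al allele has switched, so al is the middle locus and the order is b – al – s.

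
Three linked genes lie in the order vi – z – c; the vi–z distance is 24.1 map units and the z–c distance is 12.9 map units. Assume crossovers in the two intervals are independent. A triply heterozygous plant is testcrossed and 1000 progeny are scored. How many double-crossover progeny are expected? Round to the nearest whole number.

31

Map distances give recombination frequencies of 0.241 and 0.129 for the two intervals.
With no interference, expected double-crossover frequency = 0.241 × 0.129 = 0.03109.
Expected number = 0.03109 × 1000 = 31.09 ≈ 31.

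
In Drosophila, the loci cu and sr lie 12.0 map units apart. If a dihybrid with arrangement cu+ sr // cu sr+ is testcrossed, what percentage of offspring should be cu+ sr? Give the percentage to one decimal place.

44.0%

A map distance of 12.0 map units corresponds to a recombination frequency of 0.120.
The F1 is cu+ sr / cu sr+, so cu+ sr is a parental gamete class with expected frequency (1 − r)/2 = 0.880/2 = 0.4400.
That is 0.4400 = 44.0% of the progeny.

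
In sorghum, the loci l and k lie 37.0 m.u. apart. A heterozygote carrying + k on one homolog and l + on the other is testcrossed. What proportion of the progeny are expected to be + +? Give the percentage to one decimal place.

18.5%

A map distance of 37.0 m.u. corresponds to a recombination frequency of 0.370.
The F1 is + k / l +, so + + is a recombinant gamete class with expected frequency r/2 = 0.370/2 = 0.1850.
That is 0.1850 = 18.5% of the progeny.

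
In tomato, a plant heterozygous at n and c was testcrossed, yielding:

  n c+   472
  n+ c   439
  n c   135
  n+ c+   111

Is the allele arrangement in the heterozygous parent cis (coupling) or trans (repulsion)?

The two most frequent classes are n+ c (439) and n c+ (472); these are the parental (non-recombinant) types.
So the F1 carried n+ c on one chromosome and n c+ on the other — the recessive alleles are on opposite chromosomes (trans / repulsion).

trans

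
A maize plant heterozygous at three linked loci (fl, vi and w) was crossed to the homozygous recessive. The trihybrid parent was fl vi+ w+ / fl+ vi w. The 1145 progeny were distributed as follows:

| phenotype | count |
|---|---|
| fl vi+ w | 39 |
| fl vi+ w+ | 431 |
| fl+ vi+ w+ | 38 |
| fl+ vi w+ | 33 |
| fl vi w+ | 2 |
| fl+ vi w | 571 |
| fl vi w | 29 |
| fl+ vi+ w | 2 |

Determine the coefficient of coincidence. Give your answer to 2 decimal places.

0.85

The two rarest classes, fl vi w+ and fl+ vi+ w, are the double crossovers. Comparing them with the parentals, only the vi allele has switched, so vi is the middle locus and the order is fl – vi – w.
fl–vi: (67 + 4)/1145 = 0.0620; vi–w: (72 + 4)/1145 = 0.0664.
Expected DCO frequency = 0.0620 × 0.0664 ≈ 0.00412; observed = 4/1145 ≈ 0.00349.
Coefficient of coincidence = 0.00349/0.00412 ≈ 0.85.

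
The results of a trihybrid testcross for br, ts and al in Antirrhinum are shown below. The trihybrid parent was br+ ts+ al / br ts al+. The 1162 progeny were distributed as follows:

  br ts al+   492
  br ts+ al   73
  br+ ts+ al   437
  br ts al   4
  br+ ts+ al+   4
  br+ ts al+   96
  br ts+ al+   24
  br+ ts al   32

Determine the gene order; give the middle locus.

The two rarest classes, br+ ts+ al+ and br ts al, are the double crossovers. Comparing them with the parentals, only the al allele has switched, so al is the middle locus and the order is br – al – ts.

al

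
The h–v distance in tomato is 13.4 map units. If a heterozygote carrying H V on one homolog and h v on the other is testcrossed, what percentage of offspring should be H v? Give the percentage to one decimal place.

A map distance of 13.4 map units corresponds to a recombination frequency of 0.134.
The F1 is H V / h v, so H v is a recombinant gamete class with expected frequency r/2 = 0.134/2 = 0.0670.
That is 0.0670 = 6.7% of the progeny.

6.7%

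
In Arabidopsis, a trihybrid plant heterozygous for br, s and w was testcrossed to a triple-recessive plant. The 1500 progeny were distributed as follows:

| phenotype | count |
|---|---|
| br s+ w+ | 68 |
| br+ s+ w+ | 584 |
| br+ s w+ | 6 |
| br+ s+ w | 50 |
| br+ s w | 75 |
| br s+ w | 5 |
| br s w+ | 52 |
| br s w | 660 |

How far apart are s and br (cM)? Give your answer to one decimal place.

The two most frequent reciprocal classes, br+ s+ w+ and br s w, are the parental types, so the F1 was br+ s+ w+ / br s w.
The two rarest classes, br+ s w+ and br s+ w, are the double crossovers. Comparing them with the parentals, only the s allele has switched, so s is the middle locus and the order is br – s – w.
Crossovers in the br–s interval produce the single-crossover classes br s+ w+ and br+ s w (68 + 75 = 143) plus the double crossovers (11).
RF(br–s) = (143 + 11) / 1500 = 154/1500 = 0.1027 → 10.3 cM.

10.3 cM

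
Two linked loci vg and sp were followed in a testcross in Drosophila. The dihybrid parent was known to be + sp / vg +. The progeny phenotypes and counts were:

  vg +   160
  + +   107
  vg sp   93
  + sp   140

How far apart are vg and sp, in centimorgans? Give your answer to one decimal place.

The recombinant classes are + + and vg sp: 107 + 93 = 200.
Recombination frequency = 200/500 = 0.4000 ≈ 40.0%, i.e. 40.0 centimorgans.

40.0 centimorgans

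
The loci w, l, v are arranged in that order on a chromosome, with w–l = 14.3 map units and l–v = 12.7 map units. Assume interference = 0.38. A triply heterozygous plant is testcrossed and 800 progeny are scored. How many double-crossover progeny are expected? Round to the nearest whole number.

9

Map distances give recombination frequencies of 0.143 and 0.127 for the two intervals.
With interference 0.38 (so coincidence = 0.62), expected double-crossover frequency = 0.143 × 0.127 × 0.62 = 0.01126.
Expected number = 0.01126 × 800 = 9.01 ≈ 9.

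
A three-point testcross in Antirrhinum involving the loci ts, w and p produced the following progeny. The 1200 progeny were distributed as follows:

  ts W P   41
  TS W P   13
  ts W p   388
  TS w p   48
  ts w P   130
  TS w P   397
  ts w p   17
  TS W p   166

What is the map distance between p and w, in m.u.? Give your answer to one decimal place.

The two most frequent reciprocal classes, TS w P and ts W p, are the parental types, so the F1 was TS w P / ts W p.
The two rarest classes, TS W P and ts w p, are the double crossovers. Comparing them with the parentals, only the w allele has switched, so w is the middle locus and the order is p – w – ts.
Crossovers in the p–w interval produce the single-crossover classes TS w p and ts W P (48 + 41 = 89) plus the double crossovers (30).
RF(p–w) = (89 + 30) / 1200 = 119/1200 = 0.0992 → 9.9 m.u.

9.9 m.u.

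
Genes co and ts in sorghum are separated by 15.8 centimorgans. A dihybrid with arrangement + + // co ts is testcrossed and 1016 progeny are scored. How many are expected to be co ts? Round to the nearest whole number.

428

A map distance of 15.8 centimorgans corresponds to a recombination frequency of 0.158.
The F1 is + + / co ts, so co ts is a parental gamete class with expected frequency (1 − r)/2 = 0.842/2 = 0.4210.
Expected number = 0.4210 × 1016 = 427.74 ≈ 428.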